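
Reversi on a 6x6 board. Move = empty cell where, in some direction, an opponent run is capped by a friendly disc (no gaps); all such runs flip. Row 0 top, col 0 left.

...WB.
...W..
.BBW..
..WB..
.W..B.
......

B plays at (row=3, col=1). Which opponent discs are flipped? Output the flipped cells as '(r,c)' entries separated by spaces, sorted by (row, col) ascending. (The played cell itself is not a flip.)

Dir NW: first cell '.' (not opp) -> no flip
Dir N: first cell 'B' (not opp) -> no flip
Dir NE: first cell 'B' (not opp) -> no flip
Dir W: first cell '.' (not opp) -> no flip
Dir E: opp run (3,2) capped by B -> flip
Dir SW: first cell '.' (not opp) -> no flip
Dir S: opp run (4,1), next='.' -> no flip
Dir SE: first cell '.' (not opp) -> no flip

Answer: (3,2)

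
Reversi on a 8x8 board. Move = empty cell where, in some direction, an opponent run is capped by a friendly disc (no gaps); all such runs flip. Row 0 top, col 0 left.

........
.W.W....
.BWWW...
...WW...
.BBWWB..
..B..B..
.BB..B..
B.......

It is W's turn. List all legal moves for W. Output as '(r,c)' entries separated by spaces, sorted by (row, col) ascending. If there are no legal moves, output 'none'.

Answer: (2,0) (3,1) (4,0) (4,6) (5,1) (5,6) (6,6)

Derivation:
(1,0): no bracket -> illegal
(1,2): no bracket -> illegal
(2,0): flips 1 -> legal
(3,0): no bracket -> illegal
(3,1): flips 1 -> legal
(3,2): no bracket -> illegal
(3,5): no bracket -> illegal
(3,6): no bracket -> illegal
(4,0): flips 2 -> legal
(4,6): flips 1 -> legal
(5,0): no bracket -> illegal
(5,1): flips 1 -> legal
(5,3): no bracket -> illegal
(5,4): no bracket -> illegal
(5,6): flips 1 -> legal
(6,0): no bracket -> illegal
(6,3): no bracket -> illegal
(6,4): no bracket -> illegal
(6,6): flips 1 -> legal
(7,1): no bracket -> illegal
(7,2): no bracket -> illegal
(7,3): no bracket -> illegal
(7,4): no bracket -> illegal
(7,5): no bracket -> illegal
(7,6): no bracket -> illegal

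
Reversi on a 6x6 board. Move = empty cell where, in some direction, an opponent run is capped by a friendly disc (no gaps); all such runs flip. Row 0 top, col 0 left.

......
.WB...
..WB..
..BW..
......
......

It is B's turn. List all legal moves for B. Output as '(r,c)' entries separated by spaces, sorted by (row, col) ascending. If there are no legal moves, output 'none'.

Answer: (1,0) (2,1) (3,4) (4,3)

Derivation:
(0,0): no bracket -> illegal
(0,1): no bracket -> illegal
(0,2): no bracket -> illegal
(1,0): flips 1 -> legal
(1,3): no bracket -> illegal
(2,0): no bracket -> illegal
(2,1): flips 1 -> legal
(2,4): no bracket -> illegal
(3,1): no bracket -> illegal
(3,4): flips 1 -> legal
(4,2): no bracket -> illegal
(4,3): flips 1 -> legal
(4,4): no bracket -> illegal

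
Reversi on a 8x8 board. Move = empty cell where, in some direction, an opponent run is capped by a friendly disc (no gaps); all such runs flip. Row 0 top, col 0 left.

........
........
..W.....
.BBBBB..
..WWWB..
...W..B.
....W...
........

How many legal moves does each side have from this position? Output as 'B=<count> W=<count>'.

Answer: B=11 W=8

Derivation:
-- B to move --
(1,1): flips 1 -> legal
(1,2): flips 1 -> legal
(1,3): flips 1 -> legal
(2,1): no bracket -> illegal
(2,3): no bracket -> illegal
(4,1): flips 3 -> legal
(5,1): flips 1 -> legal
(5,2): flips 2 -> legal
(5,4): flips 2 -> legal
(5,5): flips 1 -> legal
(6,2): flips 2 -> legal
(6,3): flips 2 -> legal
(6,5): no bracket -> illegal
(7,3): no bracket -> illegal
(7,4): no bracket -> illegal
(7,5): flips 3 -> legal
B mobility = 11
-- W to move --
(2,0): flips 1 -> legal
(2,1): flips 1 -> legal
(2,3): flips 1 -> legal
(2,4): flips 2 -> legal
(2,5): flips 1 -> legal
(2,6): flips 1 -> legal
(3,0): no bracket -> illegal
(3,6): no bracket -> illegal
(4,0): flips 1 -> legal
(4,1): no bracket -> illegal
(4,6): flips 1 -> legal
(4,7): no bracket -> illegal
(5,4): no bracket -> illegal
(5,5): no bracket -> illegal
(5,7): no bracket -> illegal
(6,5): no bracket -> illegal
(6,6): no bracket -> illegal
(6,7): no bracket -> illegal
W mobility = 8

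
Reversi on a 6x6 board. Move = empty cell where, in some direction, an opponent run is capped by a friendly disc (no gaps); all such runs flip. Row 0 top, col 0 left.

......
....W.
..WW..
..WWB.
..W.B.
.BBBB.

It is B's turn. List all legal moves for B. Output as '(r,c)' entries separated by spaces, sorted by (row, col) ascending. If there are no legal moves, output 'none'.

Answer: (1,1) (1,2) (2,4) (3,1)

Derivation:
(0,3): no bracket -> illegal
(0,4): no bracket -> illegal
(0,5): no bracket -> illegal
(1,1): flips 2 -> legal
(1,2): flips 4 -> legal
(1,3): no bracket -> illegal
(1,5): no bracket -> illegal
(2,1): no bracket -> illegal
(2,4): flips 2 -> legal
(2,5): no bracket -> illegal
(3,1): flips 3 -> legal
(4,1): no bracket -> illegal
(4,3): no bracket -> illegal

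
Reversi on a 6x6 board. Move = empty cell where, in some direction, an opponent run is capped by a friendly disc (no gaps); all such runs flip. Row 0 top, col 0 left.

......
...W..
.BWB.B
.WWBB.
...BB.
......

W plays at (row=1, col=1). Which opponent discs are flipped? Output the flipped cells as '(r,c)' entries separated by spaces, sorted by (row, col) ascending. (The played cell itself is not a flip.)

Answer: (2,1)

Derivation:
Dir NW: first cell '.' (not opp) -> no flip
Dir N: first cell '.' (not opp) -> no flip
Dir NE: first cell '.' (not opp) -> no flip
Dir W: first cell '.' (not opp) -> no flip
Dir E: first cell '.' (not opp) -> no flip
Dir SW: first cell '.' (not opp) -> no flip
Dir S: opp run (2,1) capped by W -> flip
Dir SE: first cell 'W' (not opp) -> no flip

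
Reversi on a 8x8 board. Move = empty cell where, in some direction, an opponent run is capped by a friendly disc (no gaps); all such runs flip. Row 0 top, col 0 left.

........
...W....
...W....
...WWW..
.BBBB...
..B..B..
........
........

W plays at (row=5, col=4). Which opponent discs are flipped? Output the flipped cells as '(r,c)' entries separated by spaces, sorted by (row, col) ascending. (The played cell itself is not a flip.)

Answer: (4,4)

Derivation:
Dir NW: opp run (4,3), next='.' -> no flip
Dir N: opp run (4,4) capped by W -> flip
Dir NE: first cell '.' (not opp) -> no flip
Dir W: first cell '.' (not opp) -> no flip
Dir E: opp run (5,5), next='.' -> no flip
Dir SW: first cell '.' (not opp) -> no flip
Dir S: first cell '.' (not opp) -> no flip
Dir SE: first cell '.' (not opp) -> no flip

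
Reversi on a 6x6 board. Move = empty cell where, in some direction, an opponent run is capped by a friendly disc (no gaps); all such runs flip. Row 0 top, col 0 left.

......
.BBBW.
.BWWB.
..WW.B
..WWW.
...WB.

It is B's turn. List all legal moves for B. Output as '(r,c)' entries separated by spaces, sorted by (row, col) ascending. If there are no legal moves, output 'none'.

(0,3): no bracket -> illegal
(0,4): flips 1 -> legal
(0,5): no bracket -> illegal
(1,5): flips 1 -> legal
(2,5): no bracket -> illegal
(3,1): flips 1 -> legal
(3,4): flips 2 -> legal
(4,1): no bracket -> illegal
(4,5): no bracket -> illegal
(5,1): flips 2 -> legal
(5,2): flips 4 -> legal
(5,5): flips 3 -> legal

Answer: (0,4) (1,5) (3,1) (3,4) (5,1) (5,2) (5,5)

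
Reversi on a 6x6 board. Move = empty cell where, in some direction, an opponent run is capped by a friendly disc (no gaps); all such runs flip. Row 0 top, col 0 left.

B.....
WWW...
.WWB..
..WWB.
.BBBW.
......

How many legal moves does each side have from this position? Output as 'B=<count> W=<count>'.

-- B to move --
(0,1): flips 1 -> legal
(0,2): flips 3 -> legal
(0,3): no bracket -> illegal
(1,3): no bracket -> illegal
(2,0): flips 3 -> legal
(2,4): flips 1 -> legal
(3,0): no bracket -> illegal
(3,1): flips 2 -> legal
(3,5): no bracket -> illegal
(4,5): flips 1 -> legal
(5,3): no bracket -> illegal
(5,4): flips 1 -> legal
(5,5): flips 4 -> legal
B mobility = 8
-- W to move --
(0,1): no bracket -> illegal
(1,3): flips 1 -> legal
(1,4): flips 1 -> legal
(2,4): flips 2 -> legal
(2,5): no bracket -> illegal
(3,0): no bracket -> illegal
(3,1): no bracket -> illegal
(3,5): flips 1 -> legal
(4,0): flips 3 -> legal
(4,5): flips 2 -> legal
(5,0): flips 1 -> legal
(5,1): flips 1 -> legal
(5,2): flips 1 -> legal
(5,3): flips 1 -> legal
(5,4): flips 1 -> legal
W mobility = 11

Answer: B=8 W=11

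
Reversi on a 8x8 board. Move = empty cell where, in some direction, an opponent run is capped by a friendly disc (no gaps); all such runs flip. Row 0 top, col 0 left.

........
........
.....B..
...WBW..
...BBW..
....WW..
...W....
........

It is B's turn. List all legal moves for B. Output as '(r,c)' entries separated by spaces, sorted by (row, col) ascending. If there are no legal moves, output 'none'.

(2,2): flips 1 -> legal
(2,3): flips 1 -> legal
(2,4): no bracket -> illegal
(2,6): flips 1 -> legal
(3,2): flips 1 -> legal
(3,6): flips 1 -> legal
(4,2): no bracket -> illegal
(4,6): flips 1 -> legal
(5,2): no bracket -> illegal
(5,3): no bracket -> illegal
(5,6): flips 1 -> legal
(6,2): no bracket -> illegal
(6,4): flips 1 -> legal
(6,5): flips 4 -> legal
(6,6): flips 1 -> legal
(7,2): no bracket -> illegal
(7,3): no bracket -> illegal
(7,4): no bracket -> illegal

Answer: (2,2) (2,3) (2,6) (3,2) (3,6) (4,6) (5,6) (6,4) (6,5) (6,6)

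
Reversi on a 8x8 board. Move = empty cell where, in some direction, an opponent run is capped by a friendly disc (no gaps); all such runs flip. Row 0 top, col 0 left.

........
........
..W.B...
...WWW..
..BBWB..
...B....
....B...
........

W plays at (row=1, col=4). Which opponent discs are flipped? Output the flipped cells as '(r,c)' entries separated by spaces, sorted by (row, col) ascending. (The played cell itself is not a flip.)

Answer: (2,4)

Derivation:
Dir NW: first cell '.' (not opp) -> no flip
Dir N: first cell '.' (not opp) -> no flip
Dir NE: first cell '.' (not opp) -> no flip
Dir W: first cell '.' (not opp) -> no flip
Dir E: first cell '.' (not opp) -> no flip
Dir SW: first cell '.' (not opp) -> no flip
Dir S: opp run (2,4) capped by W -> flip
Dir SE: first cell '.' (not opp) -> no flip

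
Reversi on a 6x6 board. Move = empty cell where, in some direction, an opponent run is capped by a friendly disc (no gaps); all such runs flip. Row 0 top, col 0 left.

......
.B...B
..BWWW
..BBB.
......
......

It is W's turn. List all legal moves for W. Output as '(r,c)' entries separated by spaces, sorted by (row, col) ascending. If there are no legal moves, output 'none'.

Answer: (0,5) (2,1) (4,1) (4,2) (4,3) (4,4) (4,5)

Derivation:
(0,0): no bracket -> illegal
(0,1): no bracket -> illegal
(0,2): no bracket -> illegal
(0,4): no bracket -> illegal
(0,5): flips 1 -> legal
(1,0): no bracket -> illegal
(1,2): no bracket -> illegal
(1,3): no bracket -> illegal
(1,4): no bracket -> illegal
(2,0): no bracket -> illegal
(2,1): flips 1 -> legal
(3,1): no bracket -> illegal
(3,5): no bracket -> illegal
(4,1): flips 1 -> legal
(4,2): flips 1 -> legal
(4,3): flips 2 -> legal
(4,4): flips 1 -> legal
(4,5): flips 1 -> legal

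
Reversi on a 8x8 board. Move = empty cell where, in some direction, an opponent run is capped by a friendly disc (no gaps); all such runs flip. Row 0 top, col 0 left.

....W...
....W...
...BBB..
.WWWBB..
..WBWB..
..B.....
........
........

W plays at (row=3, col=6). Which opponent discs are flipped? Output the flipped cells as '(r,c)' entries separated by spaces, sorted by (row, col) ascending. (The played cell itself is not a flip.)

Dir NW: opp run (2,5) capped by W -> flip
Dir N: first cell '.' (not opp) -> no flip
Dir NE: first cell '.' (not opp) -> no flip
Dir W: opp run (3,5) (3,4) capped by W -> flip
Dir E: first cell '.' (not opp) -> no flip
Dir SW: opp run (4,5), next='.' -> no flip
Dir S: first cell '.' (not opp) -> no flip
Dir SE: first cell '.' (not opp) -> no flip

Answer: (2,5) (3,4) (3,5)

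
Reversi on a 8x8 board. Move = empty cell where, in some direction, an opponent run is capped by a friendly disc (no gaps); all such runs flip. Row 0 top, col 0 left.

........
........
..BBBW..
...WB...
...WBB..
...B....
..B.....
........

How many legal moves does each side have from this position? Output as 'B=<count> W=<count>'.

-- B to move --
(1,4): no bracket -> illegal
(1,5): no bracket -> illegal
(1,6): flips 1 -> legal
(2,6): flips 1 -> legal
(3,2): flips 1 -> legal
(3,5): no bracket -> illegal
(3,6): no bracket -> illegal
(4,2): flips 2 -> legal
(5,2): flips 1 -> legal
(5,4): no bracket -> illegal
B mobility = 5
-- W to move --
(1,1): flips 1 -> legal
(1,2): no bracket -> illegal
(1,3): flips 1 -> legal
(1,4): no bracket -> illegal
(1,5): flips 1 -> legal
(2,1): flips 3 -> legal
(3,1): no bracket -> illegal
(3,2): no bracket -> illegal
(3,5): flips 1 -> legal
(3,6): no bracket -> illegal
(4,2): no bracket -> illegal
(4,6): flips 2 -> legal
(5,1): no bracket -> illegal
(5,2): no bracket -> illegal
(5,4): no bracket -> illegal
(5,5): flips 1 -> legal
(5,6): no bracket -> illegal
(6,1): no bracket -> illegal
(6,3): flips 1 -> legal
(6,4): no bracket -> illegal
(7,1): no bracket -> illegal
(7,2): no bracket -> illegal
(7,3): no bracket -> illegal
W mobility = 8

Answer: B=5 W=8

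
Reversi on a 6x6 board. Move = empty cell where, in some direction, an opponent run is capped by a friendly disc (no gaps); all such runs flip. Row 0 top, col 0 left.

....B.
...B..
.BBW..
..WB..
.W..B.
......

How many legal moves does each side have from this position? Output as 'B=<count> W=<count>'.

Answer: B=4 W=6

Derivation:
-- B to move --
(1,2): no bracket -> illegal
(1,4): no bracket -> illegal
(2,4): flips 1 -> legal
(3,0): no bracket -> illegal
(3,1): flips 1 -> legal
(3,4): no bracket -> illegal
(4,0): no bracket -> illegal
(4,2): flips 1 -> legal
(4,3): flips 1 -> legal
(5,0): no bracket -> illegal
(5,1): no bracket -> illegal
(5,2): no bracket -> illegal
B mobility = 4
-- W to move --
(0,2): no bracket -> illegal
(0,3): flips 1 -> legal
(0,5): no bracket -> illegal
(1,0): flips 1 -> legal
(1,1): no bracket -> illegal
(1,2): flips 1 -> legal
(1,4): no bracket -> illegal
(1,5): no bracket -> illegal
(2,0): flips 2 -> legal
(2,4): no bracket -> illegal
(3,0): no bracket -> illegal
(3,1): no bracket -> illegal
(3,4): flips 1 -> legal
(3,5): no bracket -> illegal
(4,2): no bracket -> illegal
(4,3): flips 1 -> legal
(4,5): no bracket -> illegal
(5,3): no bracket -> illegal
(5,4): no bracket -> illegal
(5,5): no bracket -> illegal
W mobility = 6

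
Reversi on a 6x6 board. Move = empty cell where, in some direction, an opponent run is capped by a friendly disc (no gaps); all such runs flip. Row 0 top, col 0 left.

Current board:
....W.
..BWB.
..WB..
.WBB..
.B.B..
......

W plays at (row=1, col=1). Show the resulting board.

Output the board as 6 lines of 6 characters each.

Answer: ....W.
.WWWB.
..WB..
.WBB..
.B.B..
......

Derivation:
Place W at (1,1); scan 8 dirs for brackets.
Dir NW: first cell '.' (not opp) -> no flip
Dir N: first cell '.' (not opp) -> no flip
Dir NE: first cell '.' (not opp) -> no flip
Dir W: first cell '.' (not opp) -> no flip
Dir E: opp run (1,2) capped by W -> flip
Dir SW: first cell '.' (not opp) -> no flip
Dir S: first cell '.' (not opp) -> no flip
Dir SE: first cell 'W' (not opp) -> no flip
All flips: (1,2)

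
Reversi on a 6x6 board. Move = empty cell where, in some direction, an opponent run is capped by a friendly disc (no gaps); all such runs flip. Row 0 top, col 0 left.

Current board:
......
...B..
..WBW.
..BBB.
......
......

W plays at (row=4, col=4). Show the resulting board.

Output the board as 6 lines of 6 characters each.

Answer: ......
...B..
..WBW.
..BWW.
....W.
......

Derivation:
Place W at (4,4); scan 8 dirs for brackets.
Dir NW: opp run (3,3) capped by W -> flip
Dir N: opp run (3,4) capped by W -> flip
Dir NE: first cell '.' (not opp) -> no flip
Dir W: first cell '.' (not opp) -> no flip
Dir E: first cell '.' (not opp) -> no flip
Dir SW: first cell '.' (not opp) -> no flip
Dir S: first cell '.' (not opp) -> no flip
Dir SE: first cell '.' (not opp) -> no flip
All flips: (3,3) (3,4)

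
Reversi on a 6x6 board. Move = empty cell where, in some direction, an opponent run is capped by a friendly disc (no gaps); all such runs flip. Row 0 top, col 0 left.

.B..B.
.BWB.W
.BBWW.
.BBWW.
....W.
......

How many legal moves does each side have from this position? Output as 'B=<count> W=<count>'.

Answer: B=8 W=9

Derivation:
-- B to move --
(0,2): flips 1 -> legal
(0,3): flips 1 -> legal
(0,5): no bracket -> illegal
(1,4): flips 1 -> legal
(2,5): flips 2 -> legal
(3,5): flips 3 -> legal
(4,2): no bracket -> illegal
(4,3): flips 2 -> legal
(4,5): flips 3 -> legal
(5,3): no bracket -> illegal
(5,4): no bracket -> illegal
(5,5): flips 2 -> legal
B mobility = 8
-- W to move --
(0,0): flips 2 -> legal
(0,2): flips 1 -> legal
(0,3): flips 1 -> legal
(0,5): no bracket -> illegal
(1,0): flips 1 -> legal
(1,4): flips 1 -> legal
(2,0): flips 2 -> legal
(3,0): flips 3 -> legal
(4,0): no bracket -> illegal
(4,1): flips 1 -> legal
(4,2): flips 2 -> legal
(4,3): no bracket -> illegal
W mobility = 9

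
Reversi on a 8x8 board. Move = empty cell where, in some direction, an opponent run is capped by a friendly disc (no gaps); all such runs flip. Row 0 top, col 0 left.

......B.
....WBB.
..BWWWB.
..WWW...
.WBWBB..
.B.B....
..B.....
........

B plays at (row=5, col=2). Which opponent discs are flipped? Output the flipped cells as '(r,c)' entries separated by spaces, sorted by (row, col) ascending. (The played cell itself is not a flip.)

Answer: (2,5) (3,4) (4,3)

Derivation:
Dir NW: opp run (4,1), next='.' -> no flip
Dir N: first cell 'B' (not opp) -> no flip
Dir NE: opp run (4,3) (3,4) (2,5) capped by B -> flip
Dir W: first cell 'B' (not opp) -> no flip
Dir E: first cell 'B' (not opp) -> no flip
Dir SW: first cell '.' (not opp) -> no flip
Dir S: first cell 'B' (not opp) -> no flip
Dir SE: first cell '.' (not opp) -> no flip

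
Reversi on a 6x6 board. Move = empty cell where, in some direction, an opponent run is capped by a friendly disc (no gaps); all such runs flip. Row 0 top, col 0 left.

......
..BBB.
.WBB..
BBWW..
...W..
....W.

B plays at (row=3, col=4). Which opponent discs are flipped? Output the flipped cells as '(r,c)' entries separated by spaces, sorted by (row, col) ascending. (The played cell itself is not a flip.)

Dir NW: first cell 'B' (not opp) -> no flip
Dir N: first cell '.' (not opp) -> no flip
Dir NE: first cell '.' (not opp) -> no flip
Dir W: opp run (3,3) (3,2) capped by B -> flip
Dir E: first cell '.' (not opp) -> no flip
Dir SW: opp run (4,3), next='.' -> no flip
Dir S: first cell '.' (not opp) -> no flip
Dir SE: first cell '.' (not opp) -> no flip

Answer: (3,2) (3,3)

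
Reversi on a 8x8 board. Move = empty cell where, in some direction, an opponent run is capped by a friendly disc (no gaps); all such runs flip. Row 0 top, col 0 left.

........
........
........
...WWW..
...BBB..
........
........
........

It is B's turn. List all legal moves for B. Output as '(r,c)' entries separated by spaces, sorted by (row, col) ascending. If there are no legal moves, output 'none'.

Answer: (2,2) (2,3) (2,4) (2,5) (2,6)

Derivation:
(2,2): flips 1 -> legal
(2,3): flips 2 -> legal
(2,4): flips 1 -> legal
(2,5): flips 2 -> legal
(2,6): flips 1 -> legal
(3,2): no bracket -> illegal
(3,6): no bracket -> illegal
(4,2): no bracket -> illegal
(4,6): no bracket -> illegal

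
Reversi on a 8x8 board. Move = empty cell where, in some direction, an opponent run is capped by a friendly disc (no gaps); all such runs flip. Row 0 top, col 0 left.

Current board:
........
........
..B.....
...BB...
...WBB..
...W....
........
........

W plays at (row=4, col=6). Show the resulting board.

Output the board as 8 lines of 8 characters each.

Answer: ........
........
..B.....
...BB...
...WWWW.
...W....
........
........

Derivation:
Place W at (4,6); scan 8 dirs for brackets.
Dir NW: first cell '.' (not opp) -> no flip
Dir N: first cell '.' (not opp) -> no flip
Dir NE: first cell '.' (not opp) -> no flip
Dir W: opp run (4,5) (4,4) capped by W -> flip
Dir E: first cell '.' (not opp) -> no flip
Dir SW: first cell '.' (not opp) -> no flip
Dir S: first cell '.' (not opp) -> no flip
Dir SE: first cell '.' (not opp) -> no flip
All flips: (4,4) (4,5)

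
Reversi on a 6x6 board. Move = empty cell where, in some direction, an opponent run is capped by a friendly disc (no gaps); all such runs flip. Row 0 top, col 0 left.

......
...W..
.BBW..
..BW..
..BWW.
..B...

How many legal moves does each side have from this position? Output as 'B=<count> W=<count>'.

-- B to move --
(0,2): no bracket -> illegal
(0,3): no bracket -> illegal
(0,4): flips 1 -> legal
(1,2): no bracket -> illegal
(1,4): flips 1 -> legal
(2,4): flips 2 -> legal
(3,4): flips 2 -> legal
(3,5): no bracket -> illegal
(4,5): flips 2 -> legal
(5,3): no bracket -> illegal
(5,4): flips 1 -> legal
(5,5): flips 2 -> legal
B mobility = 7
-- W to move --
(1,0): flips 2 -> legal
(1,1): flips 1 -> legal
(1,2): no bracket -> illegal
(2,0): flips 2 -> legal
(3,0): no bracket -> illegal
(3,1): flips 2 -> legal
(4,1): flips 2 -> legal
(5,1): flips 1 -> legal
(5,3): no bracket -> illegal
W mobility = 6

Answer: B=7 W=6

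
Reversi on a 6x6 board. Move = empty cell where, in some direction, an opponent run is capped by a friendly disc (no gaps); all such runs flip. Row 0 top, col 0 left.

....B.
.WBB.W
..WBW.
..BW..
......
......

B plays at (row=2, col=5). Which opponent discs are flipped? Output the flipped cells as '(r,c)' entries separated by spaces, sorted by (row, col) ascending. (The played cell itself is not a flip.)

Dir NW: first cell '.' (not opp) -> no flip
Dir N: opp run (1,5), next='.' -> no flip
Dir NE: edge -> no flip
Dir W: opp run (2,4) capped by B -> flip
Dir E: edge -> no flip
Dir SW: first cell '.' (not opp) -> no flip
Dir S: first cell '.' (not opp) -> no flip
Dir SE: edge -> no flip

Answer: (2,4)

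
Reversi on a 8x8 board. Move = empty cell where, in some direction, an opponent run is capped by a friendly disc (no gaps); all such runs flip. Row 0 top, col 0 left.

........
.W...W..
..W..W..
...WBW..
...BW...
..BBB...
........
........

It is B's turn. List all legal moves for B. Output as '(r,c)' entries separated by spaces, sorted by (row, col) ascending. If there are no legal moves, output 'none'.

(0,0): no bracket -> illegal
(0,1): no bracket -> illegal
(0,2): no bracket -> illegal
(0,4): no bracket -> illegal
(0,5): no bracket -> illegal
(0,6): no bracket -> illegal
(1,0): no bracket -> illegal
(1,2): no bracket -> illegal
(1,3): no bracket -> illegal
(1,4): no bracket -> illegal
(1,6): flips 1 -> legal
(2,0): no bracket -> illegal
(2,1): no bracket -> illegal
(2,3): flips 1 -> legal
(2,4): no bracket -> illegal
(2,6): flips 2 -> legal
(3,1): no bracket -> illegal
(3,2): flips 1 -> legal
(3,6): flips 1 -> legal
(4,2): no bracket -> illegal
(4,5): flips 1 -> legal
(4,6): no bracket -> illegal
(5,5): no bracket -> illegal

Answer: (1,6) (2,3) (2,6) (3,2) (3,6) (4,5)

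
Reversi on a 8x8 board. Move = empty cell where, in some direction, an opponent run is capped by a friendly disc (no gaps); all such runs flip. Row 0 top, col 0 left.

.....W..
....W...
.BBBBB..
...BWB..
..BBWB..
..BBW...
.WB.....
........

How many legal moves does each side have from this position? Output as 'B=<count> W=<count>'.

Answer: B=8 W=12

Derivation:
-- B to move --
(0,3): flips 1 -> legal
(0,4): flips 1 -> legal
(0,6): no bracket -> illegal
(1,3): no bracket -> illegal
(1,5): no bracket -> illegal
(1,6): no bracket -> illegal
(5,0): no bracket -> illegal
(5,1): no bracket -> illegal
(5,5): flips 2 -> legal
(6,0): flips 1 -> legal
(6,3): flips 1 -> legal
(6,4): flips 3 -> legal
(6,5): flips 1 -> legal
(7,0): flips 1 -> legal
(7,1): no bracket -> illegal
(7,2): no bracket -> illegal
B mobility = 8
-- W to move --
(1,0): no bracket -> illegal
(1,1): flips 2 -> legal
(1,2): flips 1 -> legal
(1,3): no bracket -> illegal
(1,5): no bracket -> illegal
(1,6): flips 1 -> legal
(2,0): no bracket -> illegal
(2,6): flips 1 -> legal
(3,0): no bracket -> illegal
(3,1): no bracket -> illegal
(3,2): flips 3 -> legal
(3,6): flips 3 -> legal
(4,1): flips 2 -> legal
(4,6): flips 1 -> legal
(5,1): flips 2 -> legal
(5,5): no bracket -> illegal
(5,6): flips 1 -> legal
(6,3): flips 1 -> legal
(6,4): no bracket -> illegal
(7,1): flips 2 -> legal
(7,2): no bracket -> illegal
(7,3): no bracket -> illegal
W mobility = 12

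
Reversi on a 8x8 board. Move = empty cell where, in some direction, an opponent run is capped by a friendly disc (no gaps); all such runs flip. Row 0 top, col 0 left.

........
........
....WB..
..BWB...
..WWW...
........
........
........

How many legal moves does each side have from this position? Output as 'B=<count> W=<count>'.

Answer: B=4 W=6

Derivation:
-- B to move --
(1,3): no bracket -> illegal
(1,4): flips 1 -> legal
(1,5): no bracket -> illegal
(2,2): no bracket -> illegal
(2,3): flips 1 -> legal
(3,1): no bracket -> illegal
(3,5): no bracket -> illegal
(4,1): no bracket -> illegal
(4,5): no bracket -> illegal
(5,1): no bracket -> illegal
(5,2): flips 2 -> legal
(5,3): no bracket -> illegal
(5,4): flips 2 -> legal
(5,5): no bracket -> illegal
B mobility = 4
-- W to move --
(1,4): no bracket -> illegal
(1,5): no bracket -> illegal
(1,6): flips 2 -> legal
(2,1): flips 1 -> legal
(2,2): flips 1 -> legal
(2,3): no bracket -> illegal
(2,6): flips 1 -> legal
(3,1): flips 1 -> legal
(3,5): flips 1 -> legal
(3,6): no bracket -> illegal
(4,1): no bracket -> illegal
(4,5): no bracket -> illegal
W mobility = 6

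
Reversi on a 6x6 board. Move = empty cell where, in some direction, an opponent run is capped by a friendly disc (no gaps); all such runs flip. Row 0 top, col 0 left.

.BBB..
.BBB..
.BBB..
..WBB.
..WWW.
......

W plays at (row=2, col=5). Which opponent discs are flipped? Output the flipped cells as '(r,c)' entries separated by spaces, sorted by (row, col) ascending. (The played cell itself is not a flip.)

Dir NW: first cell '.' (not opp) -> no flip
Dir N: first cell '.' (not opp) -> no flip
Dir NE: edge -> no flip
Dir W: first cell '.' (not opp) -> no flip
Dir E: edge -> no flip
Dir SW: opp run (3,4) capped by W -> flip
Dir S: first cell '.' (not opp) -> no flip
Dir SE: edge -> no flip

Answer: (3,4)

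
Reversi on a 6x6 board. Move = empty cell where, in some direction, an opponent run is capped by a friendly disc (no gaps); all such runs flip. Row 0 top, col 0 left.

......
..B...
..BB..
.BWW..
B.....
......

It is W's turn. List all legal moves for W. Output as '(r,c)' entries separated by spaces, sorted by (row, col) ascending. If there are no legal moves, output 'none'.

Answer: (0,2) (1,1) (1,3) (1,4) (3,0)

Derivation:
(0,1): no bracket -> illegal
(0,2): flips 2 -> legal
(0,3): no bracket -> illegal
(1,1): flips 1 -> legal
(1,3): flips 1 -> legal
(1,4): flips 1 -> legal
(2,0): no bracket -> illegal
(2,1): no bracket -> illegal
(2,4): no bracket -> illegal
(3,0): flips 1 -> legal
(3,4): no bracket -> illegal
(4,1): no bracket -> illegal
(4,2): no bracket -> illegal
(5,0): no bracket -> illegal
(5,1): no bracket -> illegal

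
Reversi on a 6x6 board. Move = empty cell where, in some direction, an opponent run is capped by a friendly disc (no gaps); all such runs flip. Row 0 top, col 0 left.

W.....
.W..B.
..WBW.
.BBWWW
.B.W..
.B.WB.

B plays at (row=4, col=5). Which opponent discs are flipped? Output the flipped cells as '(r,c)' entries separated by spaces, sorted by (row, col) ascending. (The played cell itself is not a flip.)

Dir NW: opp run (3,4) capped by B -> flip
Dir N: opp run (3,5), next='.' -> no flip
Dir NE: edge -> no flip
Dir W: first cell '.' (not opp) -> no flip
Dir E: edge -> no flip
Dir SW: first cell 'B' (not opp) -> no flip
Dir S: first cell '.' (not opp) -> no flip
Dir SE: edge -> no flip

Answer: (3,4)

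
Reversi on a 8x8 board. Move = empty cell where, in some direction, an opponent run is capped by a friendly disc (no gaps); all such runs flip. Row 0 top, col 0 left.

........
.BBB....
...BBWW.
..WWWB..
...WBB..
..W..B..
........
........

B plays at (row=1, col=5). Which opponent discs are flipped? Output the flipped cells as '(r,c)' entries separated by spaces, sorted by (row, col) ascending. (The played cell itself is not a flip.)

Answer: (2,5)

Derivation:
Dir NW: first cell '.' (not opp) -> no flip
Dir N: first cell '.' (not opp) -> no flip
Dir NE: first cell '.' (not opp) -> no flip
Dir W: first cell '.' (not opp) -> no flip
Dir E: first cell '.' (not opp) -> no flip
Dir SW: first cell 'B' (not opp) -> no flip
Dir S: opp run (2,5) capped by B -> flip
Dir SE: opp run (2,6), next='.' -> no flip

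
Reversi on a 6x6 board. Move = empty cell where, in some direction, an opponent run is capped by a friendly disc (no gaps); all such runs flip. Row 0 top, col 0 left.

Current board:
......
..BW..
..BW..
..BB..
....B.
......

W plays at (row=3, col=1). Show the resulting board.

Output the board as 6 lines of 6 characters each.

Answer: ......
..BW..
..WW..
.WBB..
....B.
......

Derivation:
Place W at (3,1); scan 8 dirs for brackets.
Dir NW: first cell '.' (not opp) -> no flip
Dir N: first cell '.' (not opp) -> no flip
Dir NE: opp run (2,2) capped by W -> flip
Dir W: first cell '.' (not opp) -> no flip
Dir E: opp run (3,2) (3,3), next='.' -> no flip
Dir SW: first cell '.' (not opp) -> no flip
Dir S: first cell '.' (not opp) -> no flip
Dir SE: first cell '.' (not opp) -> no flip
All flips: (2,2)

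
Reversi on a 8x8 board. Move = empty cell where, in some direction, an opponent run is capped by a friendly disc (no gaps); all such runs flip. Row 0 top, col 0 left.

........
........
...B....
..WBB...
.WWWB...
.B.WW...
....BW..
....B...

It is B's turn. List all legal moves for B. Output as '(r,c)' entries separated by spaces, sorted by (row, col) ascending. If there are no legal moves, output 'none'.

(2,1): no bracket -> illegal
(2,2): no bracket -> illegal
(3,0): no bracket -> illegal
(3,1): flips 4 -> legal
(4,0): flips 3 -> legal
(4,5): no bracket -> illegal
(5,0): flips 2 -> legal
(5,2): flips 1 -> legal
(5,5): no bracket -> illegal
(5,6): flips 1 -> legal
(6,2): flips 1 -> legal
(6,3): flips 2 -> legal
(6,6): flips 1 -> legal
(7,5): no bracket -> illegal
(7,6): no bracket -> illegal

Answer: (3,1) (4,0) (5,0) (5,2) (5,6) (6,2) (6,3) (6,6)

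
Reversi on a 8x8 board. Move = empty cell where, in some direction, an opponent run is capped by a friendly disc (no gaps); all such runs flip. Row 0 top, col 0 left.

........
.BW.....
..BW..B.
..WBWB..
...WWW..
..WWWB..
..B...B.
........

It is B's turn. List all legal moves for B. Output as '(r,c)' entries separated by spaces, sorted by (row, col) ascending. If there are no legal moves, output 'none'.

(0,1): no bracket -> illegal
(0,2): flips 1 -> legal
(0,3): no bracket -> illegal
(1,3): flips 2 -> legal
(1,4): no bracket -> illegal
(2,1): no bracket -> illegal
(2,4): flips 1 -> legal
(2,5): no bracket -> illegal
(3,1): flips 1 -> legal
(3,6): no bracket -> illegal
(4,1): no bracket -> illegal
(4,2): flips 2 -> legal
(4,6): no bracket -> illegal
(5,1): flips 3 -> legal
(5,6): no bracket -> illegal
(6,1): no bracket -> illegal
(6,3): flips 2 -> legal
(6,4): no bracket -> illegal
(6,5): no bracket -> illegal

Answer: (0,2) (1,3) (2,4) (3,1) (4,2) (5,1) (6,3)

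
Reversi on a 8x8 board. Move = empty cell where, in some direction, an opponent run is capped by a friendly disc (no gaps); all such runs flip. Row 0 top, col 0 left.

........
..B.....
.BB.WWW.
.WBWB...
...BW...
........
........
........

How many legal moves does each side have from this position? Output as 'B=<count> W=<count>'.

Answer: B=9 W=6

Derivation:
-- B to move --
(1,3): no bracket -> illegal
(1,4): flips 1 -> legal
(1,5): no bracket -> illegal
(1,6): flips 1 -> legal
(1,7): no bracket -> illegal
(2,0): no bracket -> illegal
(2,3): flips 1 -> legal
(2,7): no bracket -> illegal
(3,0): flips 1 -> legal
(3,5): no bracket -> illegal
(3,6): no bracket -> illegal
(3,7): no bracket -> illegal
(4,0): flips 1 -> legal
(4,1): flips 1 -> legal
(4,2): no bracket -> illegal
(4,5): flips 1 -> legal
(5,3): no bracket -> illegal
(5,4): flips 1 -> legal
(5,5): flips 2 -> legal
B mobility = 9
-- W to move --
(0,1): no bracket -> illegal
(0,2): no bracket -> illegal
(0,3): no bracket -> illegal
(1,0): no bracket -> illegal
(1,1): flips 2 -> legal
(1,3): flips 1 -> legal
(2,0): no bracket -> illegal
(2,3): no bracket -> illegal
(3,0): no bracket -> illegal
(3,5): flips 1 -> legal
(4,1): no bracket -> illegal
(4,2): flips 1 -> legal
(4,5): no bracket -> illegal
(5,2): flips 2 -> legal
(5,3): flips 1 -> legal
(5,4): no bracket -> illegal
W mobility = 6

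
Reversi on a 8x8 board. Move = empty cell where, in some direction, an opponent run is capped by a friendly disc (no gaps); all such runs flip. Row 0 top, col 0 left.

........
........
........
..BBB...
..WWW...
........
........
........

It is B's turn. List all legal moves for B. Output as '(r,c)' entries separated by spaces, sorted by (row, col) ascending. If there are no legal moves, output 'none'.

Answer: (5,1) (5,2) (5,3) (5,4) (5,5)

Derivation:
(3,1): no bracket -> illegal
(3,5): no bracket -> illegal
(4,1): no bracket -> illegal
(4,5): no bracket -> illegal
(5,1): flips 1 -> legal
(5,2): flips 2 -> legal
(5,3): flips 1 -> legal
(5,4): flips 2 -> legal
(5,5): flips 1 -> legal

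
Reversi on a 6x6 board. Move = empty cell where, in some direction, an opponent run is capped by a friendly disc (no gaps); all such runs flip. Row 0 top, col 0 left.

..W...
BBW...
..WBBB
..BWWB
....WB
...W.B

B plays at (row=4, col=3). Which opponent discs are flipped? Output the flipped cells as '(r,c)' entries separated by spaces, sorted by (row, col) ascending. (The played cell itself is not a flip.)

Answer: (3,3) (3,4) (4,4)

Derivation:
Dir NW: first cell 'B' (not opp) -> no flip
Dir N: opp run (3,3) capped by B -> flip
Dir NE: opp run (3,4) capped by B -> flip
Dir W: first cell '.' (not opp) -> no flip
Dir E: opp run (4,4) capped by B -> flip
Dir SW: first cell '.' (not opp) -> no flip
Dir S: opp run (5,3), next=edge -> no flip
Dir SE: first cell '.' (not opp) -> no flip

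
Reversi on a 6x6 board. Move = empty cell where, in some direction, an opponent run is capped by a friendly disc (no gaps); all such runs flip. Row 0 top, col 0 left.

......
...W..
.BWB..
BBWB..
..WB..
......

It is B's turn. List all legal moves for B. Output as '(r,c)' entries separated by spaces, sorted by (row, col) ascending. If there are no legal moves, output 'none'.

(0,2): no bracket -> illegal
(0,3): flips 1 -> legal
(0,4): flips 2 -> legal
(1,1): flips 1 -> legal
(1,2): no bracket -> illegal
(1,4): no bracket -> illegal
(2,4): no bracket -> illegal
(4,1): flips 2 -> legal
(5,1): flips 1 -> legal
(5,2): no bracket -> illegal
(5,3): flips 1 -> legal

Answer: (0,3) (0,4) (1,1) (4,1) (5,1) (5,3)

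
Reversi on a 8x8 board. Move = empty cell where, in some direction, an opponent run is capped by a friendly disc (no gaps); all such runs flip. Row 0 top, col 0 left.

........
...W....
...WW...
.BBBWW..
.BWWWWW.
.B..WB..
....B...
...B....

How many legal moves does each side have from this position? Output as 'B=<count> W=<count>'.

Answer: B=10 W=11

Derivation:
-- B to move --
(0,2): no bracket -> illegal
(0,3): flips 2 -> legal
(0,4): no bracket -> illegal
(1,2): no bracket -> illegal
(1,4): flips 5 -> legal
(1,5): flips 1 -> legal
(2,2): no bracket -> illegal
(2,5): flips 2 -> legal
(2,6): no bracket -> illegal
(3,6): flips 2 -> legal
(3,7): flips 1 -> legal
(4,7): flips 5 -> legal
(5,2): flips 1 -> legal
(5,3): flips 3 -> legal
(5,6): no bracket -> illegal
(5,7): no bracket -> illegal
(6,3): no bracket -> illegal
(6,5): flips 2 -> legal
B mobility = 10
-- W to move --
(2,0): flips 1 -> legal
(2,1): flips 1 -> legal
(2,2): flips 2 -> legal
(3,0): flips 3 -> legal
(4,0): flips 1 -> legal
(5,0): flips 2 -> legal
(5,2): no bracket -> illegal
(5,3): no bracket -> illegal
(5,6): flips 1 -> legal
(6,0): flips 1 -> legal
(6,1): no bracket -> illegal
(6,2): no bracket -> illegal
(6,3): no bracket -> illegal
(6,5): flips 1 -> legal
(6,6): flips 1 -> legal
(7,2): no bracket -> illegal
(7,4): flips 1 -> legal
(7,5): no bracket -> illegal
W mobility = 11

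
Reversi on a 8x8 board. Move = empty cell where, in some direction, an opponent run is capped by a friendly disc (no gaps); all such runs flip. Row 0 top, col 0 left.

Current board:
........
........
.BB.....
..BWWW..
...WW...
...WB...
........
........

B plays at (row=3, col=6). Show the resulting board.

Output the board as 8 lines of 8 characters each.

Answer: ........
........
.BB.....
..BBBBB.
...WW...
...WB...
........
........

Derivation:
Place B at (3,6); scan 8 dirs for brackets.
Dir NW: first cell '.' (not opp) -> no flip
Dir N: first cell '.' (not opp) -> no flip
Dir NE: first cell '.' (not opp) -> no flip
Dir W: opp run (3,5) (3,4) (3,3) capped by B -> flip
Dir E: first cell '.' (not opp) -> no flip
Dir SW: first cell '.' (not opp) -> no flip
Dir S: first cell '.' (not opp) -> no flip
Dir SE: first cell '.' (not opp) -> no flip
All flips: (3,3) (3,4) (3,5)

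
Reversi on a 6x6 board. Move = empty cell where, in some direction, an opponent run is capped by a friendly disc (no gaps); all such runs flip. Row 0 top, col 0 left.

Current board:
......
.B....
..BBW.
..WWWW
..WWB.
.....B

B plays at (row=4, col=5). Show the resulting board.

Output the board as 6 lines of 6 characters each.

Place B at (4,5); scan 8 dirs for brackets.
Dir NW: opp run (3,4) capped by B -> flip
Dir N: opp run (3,5), next='.' -> no flip
Dir NE: edge -> no flip
Dir W: first cell 'B' (not opp) -> no flip
Dir E: edge -> no flip
Dir SW: first cell '.' (not opp) -> no flip
Dir S: first cell 'B' (not opp) -> no flip
Dir SE: edge -> no flip
All flips: (3,4)

Answer: ......
.B....
..BBW.
..WWBW
..WWBB
.....B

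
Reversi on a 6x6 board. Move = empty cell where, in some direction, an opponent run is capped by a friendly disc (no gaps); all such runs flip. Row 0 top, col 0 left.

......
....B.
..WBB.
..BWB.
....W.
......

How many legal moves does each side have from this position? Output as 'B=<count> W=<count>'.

Answer: B=5 W=7

Derivation:
-- B to move --
(1,1): no bracket -> illegal
(1,2): flips 1 -> legal
(1,3): no bracket -> illegal
(2,1): flips 1 -> legal
(3,1): no bracket -> illegal
(3,5): no bracket -> illegal
(4,2): flips 1 -> legal
(4,3): flips 1 -> legal
(4,5): no bracket -> illegal
(5,3): no bracket -> illegal
(5,4): flips 1 -> legal
(5,5): no bracket -> illegal
B mobility = 5
-- W to move --
(0,3): no bracket -> illegal
(0,4): flips 3 -> legal
(0,5): no bracket -> illegal
(1,2): no bracket -> illegal
(1,3): flips 1 -> legal
(1,5): flips 1 -> legal
(2,1): no bracket -> illegal
(2,5): flips 2 -> legal
(3,1): flips 1 -> legal
(3,5): flips 1 -> legal
(4,1): no bracket -> illegal
(4,2): flips 1 -> legal
(4,3): no bracket -> illegal
(4,5): no bracket -> illegal
W mobility = 7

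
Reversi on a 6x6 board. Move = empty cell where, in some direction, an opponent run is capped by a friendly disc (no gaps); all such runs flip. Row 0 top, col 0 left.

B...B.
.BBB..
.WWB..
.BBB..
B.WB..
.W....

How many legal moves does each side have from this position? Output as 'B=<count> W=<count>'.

-- B to move --
(1,0): flips 1 -> legal
(2,0): flips 2 -> legal
(3,0): flips 1 -> legal
(4,1): flips 1 -> legal
(5,0): no bracket -> illegal
(5,2): flips 1 -> legal
(5,3): flips 1 -> legal
B mobility = 6
-- W to move --
(0,1): flips 1 -> legal
(0,2): flips 1 -> legal
(0,3): flips 1 -> legal
(0,5): no bracket -> illegal
(1,0): no bracket -> illegal
(1,4): no bracket -> illegal
(1,5): no bracket -> illegal
(2,0): flips 1 -> legal
(2,4): flips 2 -> legal
(3,0): no bracket -> illegal
(3,4): no bracket -> illegal
(4,1): flips 1 -> legal
(4,4): flips 2 -> legal
(5,0): no bracket -> illegal
(5,2): no bracket -> illegal
(5,3): no bracket -> illegal
(5,4): flips 2 -> legal
W mobility = 8

Answer: B=6 W=8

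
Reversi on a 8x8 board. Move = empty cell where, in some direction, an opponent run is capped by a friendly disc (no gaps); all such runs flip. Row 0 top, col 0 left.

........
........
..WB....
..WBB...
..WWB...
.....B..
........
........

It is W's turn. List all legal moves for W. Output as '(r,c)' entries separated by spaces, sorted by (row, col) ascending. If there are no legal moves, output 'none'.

Answer: (1,3) (1,4) (2,4) (2,5) (3,5) (4,5) (6,6)

Derivation:
(1,2): no bracket -> illegal
(1,3): flips 2 -> legal
(1,4): flips 1 -> legal
(2,4): flips 2 -> legal
(2,5): flips 1 -> legal
(3,5): flips 2 -> legal
(4,5): flips 1 -> legal
(4,6): no bracket -> illegal
(5,3): no bracket -> illegal
(5,4): no bracket -> illegal
(5,6): no bracket -> illegal
(6,4): no bracket -> illegal
(6,5): no bracket -> illegal
(6,6): flips 3 -> legal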